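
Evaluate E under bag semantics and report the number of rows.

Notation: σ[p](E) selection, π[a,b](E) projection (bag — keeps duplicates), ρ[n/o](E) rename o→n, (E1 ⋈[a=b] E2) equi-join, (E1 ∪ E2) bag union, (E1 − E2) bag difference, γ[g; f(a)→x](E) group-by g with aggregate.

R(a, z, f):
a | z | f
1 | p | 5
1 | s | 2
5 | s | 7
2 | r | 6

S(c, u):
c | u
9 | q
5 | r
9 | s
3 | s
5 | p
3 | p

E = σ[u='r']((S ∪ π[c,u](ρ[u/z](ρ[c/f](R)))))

Row counts bottom-up:
  S → 6
  R → 4
  ρ[c/f](R) → 4
  ρ[u/z](ρ[c/f](R)) → 4
  π[c,u](ρ[u/z](ρ[c/f](R))) → 4
  (S ∪ π[c,u](ρ[u/z](ρ[c/f](R)))) → 10
  σ[u='r']((S ∪ π[c,u](ρ[u/z](ρ[c/f](R))))) → 2

|E| = 2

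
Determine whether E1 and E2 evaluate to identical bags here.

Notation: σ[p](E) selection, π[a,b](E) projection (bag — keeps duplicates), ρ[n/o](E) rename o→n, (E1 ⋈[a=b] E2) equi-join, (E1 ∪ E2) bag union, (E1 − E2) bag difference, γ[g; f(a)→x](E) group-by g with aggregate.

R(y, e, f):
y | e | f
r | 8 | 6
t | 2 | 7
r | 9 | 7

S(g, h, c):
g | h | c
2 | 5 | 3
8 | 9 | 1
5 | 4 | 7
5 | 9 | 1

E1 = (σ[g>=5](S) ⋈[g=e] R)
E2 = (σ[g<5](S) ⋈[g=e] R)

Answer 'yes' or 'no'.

E1 stepwise |·|:
  S → 4
  σ[g>=5](S) → 3
  R → 3
  (σ[g>=5](S) ⋈[g=e] R) → 1
E2 stepwise |·|:
  S → 4
  σ[g<5](S) → 1
  R → 3
  (σ[g<5](S) ⋈[g=e] R) → 1

E1 result:
g | h | c | y | e | f
8 | 9 | 1 | r | 8 | 6
E2 result:
g | h | c | y | e | f
2 | 5 | 3 | t | 2 | 7
Witness: (2, 5, 3, 't', 2, 7) appears 0× in E1 but 1× in E2.

no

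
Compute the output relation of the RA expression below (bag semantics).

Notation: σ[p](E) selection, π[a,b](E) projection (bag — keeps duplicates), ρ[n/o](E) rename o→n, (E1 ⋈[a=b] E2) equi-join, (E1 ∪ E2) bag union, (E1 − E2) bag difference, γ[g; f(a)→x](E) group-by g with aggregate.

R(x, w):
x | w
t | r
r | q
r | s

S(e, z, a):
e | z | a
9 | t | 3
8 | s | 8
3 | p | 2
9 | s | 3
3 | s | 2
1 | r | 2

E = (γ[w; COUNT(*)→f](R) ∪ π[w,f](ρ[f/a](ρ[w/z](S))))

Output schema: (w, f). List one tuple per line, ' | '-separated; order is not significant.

Per-node cardinality:
  R → 3
  γ[w; COUNT(*)→f](R) → 3
  S → 6
  ρ[w/z](S) → 6
  ρ[f/a](ρ[w/z](S)) → 6
  π[w,f](ρ[f/a](ρ[w/z](S))) → 6
  (γ[w; COUNT(*)→f](R) ∪ π[w,f](ρ[f/a](ρ[w/z](S)))) → 9

== RESULT ==
w | f
p | 2
q | 1
r | 1
r | 2
s | 1
s | 2
s | 3
s | 8
t | 3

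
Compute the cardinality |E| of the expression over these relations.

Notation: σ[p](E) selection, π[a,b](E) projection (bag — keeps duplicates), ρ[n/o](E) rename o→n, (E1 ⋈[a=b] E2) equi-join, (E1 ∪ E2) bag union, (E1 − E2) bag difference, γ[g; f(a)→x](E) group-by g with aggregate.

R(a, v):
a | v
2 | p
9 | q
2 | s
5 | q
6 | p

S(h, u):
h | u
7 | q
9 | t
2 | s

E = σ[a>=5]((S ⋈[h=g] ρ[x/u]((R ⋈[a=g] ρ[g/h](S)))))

Row counts bottom-up:
  S → 3
  R → 5
  S → 3
  ρ[g/h](S) → 3
  (R ⋈[a=g] ρ[g/h](S)) → 3
  ρ[x/u]((R ⋈[a=g] ρ[g/h](S))) → 3
  (S ⋈[h=g] ρ[x/u]((R ⋈[a=g] ρ[g/h](S)))) → 3
  σ[a>=5]((S ⋈[h=g] ρ[x/u]((R ⋈[a=g] ρ[g/h](S))))) → 1

|E| = 1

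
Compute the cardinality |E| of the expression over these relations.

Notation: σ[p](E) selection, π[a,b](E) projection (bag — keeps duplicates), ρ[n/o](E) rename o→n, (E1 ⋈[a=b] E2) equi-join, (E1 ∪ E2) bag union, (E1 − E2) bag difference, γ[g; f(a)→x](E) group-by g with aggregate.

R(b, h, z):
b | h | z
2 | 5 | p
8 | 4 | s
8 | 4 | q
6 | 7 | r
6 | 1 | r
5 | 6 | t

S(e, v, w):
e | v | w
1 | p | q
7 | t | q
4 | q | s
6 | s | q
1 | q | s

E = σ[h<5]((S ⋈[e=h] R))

Subexpression sizes:
  S → 5
  R → 6
  (S ⋈[e=h] R) → 6
  σ[h<5]((S ⋈[e=h] R)) → 4

|E| = 4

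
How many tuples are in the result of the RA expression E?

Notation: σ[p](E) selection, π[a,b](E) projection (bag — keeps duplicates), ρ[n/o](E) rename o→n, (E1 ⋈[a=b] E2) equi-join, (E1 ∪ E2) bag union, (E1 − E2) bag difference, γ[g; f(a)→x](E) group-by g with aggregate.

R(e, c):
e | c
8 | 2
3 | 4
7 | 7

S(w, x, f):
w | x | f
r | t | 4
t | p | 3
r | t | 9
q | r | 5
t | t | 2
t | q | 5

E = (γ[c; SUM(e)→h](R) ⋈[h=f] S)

Subexpression sizes:
  R → 3
  γ[c; SUM(e)→h](R) → 3
  S → 6
  (γ[c; SUM(e)→h](R) ⋈[h=f] S) → 1

|E| = 1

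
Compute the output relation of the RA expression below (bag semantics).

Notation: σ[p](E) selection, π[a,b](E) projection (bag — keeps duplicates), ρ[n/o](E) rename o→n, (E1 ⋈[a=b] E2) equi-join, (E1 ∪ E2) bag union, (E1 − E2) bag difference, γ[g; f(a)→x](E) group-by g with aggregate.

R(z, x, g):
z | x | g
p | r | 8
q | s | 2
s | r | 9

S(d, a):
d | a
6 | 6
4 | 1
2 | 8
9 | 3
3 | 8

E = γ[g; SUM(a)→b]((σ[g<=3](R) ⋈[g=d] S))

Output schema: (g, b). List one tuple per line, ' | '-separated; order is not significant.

Row counts bottom-up:
  R → 3
  σ[g<=3](R) → 1
  S → 5
  (σ[g<=3](R) ⋈[g=d] S) → 1
  γ[g; SUM(a)→b]((σ[g<=3](R) ⋈[g=d] S)) → 1

== RESULT ==
g | b
2 | 8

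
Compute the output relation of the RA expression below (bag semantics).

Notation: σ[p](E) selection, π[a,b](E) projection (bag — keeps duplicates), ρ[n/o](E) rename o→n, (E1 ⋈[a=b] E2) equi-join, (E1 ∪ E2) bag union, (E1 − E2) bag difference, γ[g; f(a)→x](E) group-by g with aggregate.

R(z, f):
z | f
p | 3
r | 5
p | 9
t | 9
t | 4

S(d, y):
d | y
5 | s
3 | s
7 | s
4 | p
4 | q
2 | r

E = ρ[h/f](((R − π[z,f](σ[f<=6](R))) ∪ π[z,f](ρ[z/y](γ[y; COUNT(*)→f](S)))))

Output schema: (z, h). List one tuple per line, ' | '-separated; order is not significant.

Subexpression sizes:
  R → 5
  R → 5
  σ[f<=6](R) → 3
  π[z,f](σ[f<=6](R)) → 3
  (R − π[z,f](σ[f<=6](R))) → 2
  S → 6
  γ[y; COUNT(*)→f](S) → 4
  ρ[z/y](γ[y; COUNT(*)→f](S)) → 4
  π[z,f](ρ[z/y](γ[y; COUNT(*)→f](S))) → 4
  ((R − π[z,f](σ[f<=6](R))) ∪ π[z,f](ρ[z/y](γ[y; COUNT(*)→f](S)))) → 6
  ρ[h/f](((R − π[z,f](σ[f<=6](R))) ∪ π[z,f](ρ[z/y](γ[y; COUNT(*)→f](S))))) → 6

== RESULT ==
z | h
p | 1
p | 9
q | 1
r | 1
s | 3
t | 9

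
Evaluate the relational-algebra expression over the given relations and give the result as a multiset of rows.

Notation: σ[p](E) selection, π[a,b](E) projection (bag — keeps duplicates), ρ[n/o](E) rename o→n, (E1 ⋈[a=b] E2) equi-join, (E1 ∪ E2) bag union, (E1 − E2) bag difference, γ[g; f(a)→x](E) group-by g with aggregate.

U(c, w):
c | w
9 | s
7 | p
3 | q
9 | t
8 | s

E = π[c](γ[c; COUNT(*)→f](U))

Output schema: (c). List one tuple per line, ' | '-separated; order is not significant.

Subexpression sizes:
  U → 5
  γ[c; COUNT(*)→f](U) → 4
  π[c](γ[c; COUNT(*)→f](U)) → 4

== RESULT ==
c
3
7
8
9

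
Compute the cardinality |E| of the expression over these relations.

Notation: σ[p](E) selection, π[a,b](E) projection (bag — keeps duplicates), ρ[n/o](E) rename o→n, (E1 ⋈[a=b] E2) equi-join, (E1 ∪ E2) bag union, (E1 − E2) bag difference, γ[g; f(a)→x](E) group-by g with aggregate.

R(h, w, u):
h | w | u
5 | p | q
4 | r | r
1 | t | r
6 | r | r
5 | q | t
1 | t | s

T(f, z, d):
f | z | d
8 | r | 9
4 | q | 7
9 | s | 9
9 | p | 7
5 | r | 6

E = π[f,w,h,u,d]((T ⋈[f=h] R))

Row counts bottom-up:
  T → 5
  R → 6
  (T ⋈[f=h] R) → 3
  π[f,w,h,u,d]((T ⋈[f=h] R)) → 3

|E| = 3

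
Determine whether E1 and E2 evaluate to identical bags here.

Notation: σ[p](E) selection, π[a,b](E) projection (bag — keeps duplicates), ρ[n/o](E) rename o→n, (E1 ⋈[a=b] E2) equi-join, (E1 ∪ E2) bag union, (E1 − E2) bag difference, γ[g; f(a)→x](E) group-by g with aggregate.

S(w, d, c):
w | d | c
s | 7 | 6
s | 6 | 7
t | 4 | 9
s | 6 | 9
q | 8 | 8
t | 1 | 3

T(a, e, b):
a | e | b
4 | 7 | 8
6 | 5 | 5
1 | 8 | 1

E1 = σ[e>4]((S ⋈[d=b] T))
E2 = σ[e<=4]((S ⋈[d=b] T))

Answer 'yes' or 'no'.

E1 stepwise |·|:
  S → 6
  T → 3
  (S ⋈[d=b] T) → 2
  σ[e>4]((S ⋈[d=b] T)) → 2
E2 stepwise |·|:
  S → 6
  T → 3
  (S ⋈[d=b] T) → 2
  σ[e<=4]((S ⋈[d=b] T)) → 0

E1 result:
w | d | c | a | e | b
q | 8 | 8 | 4 | 7 | 8
t | 1 | 3 | 1 | 8 | 1
E2 result:
w | d | c | a | e | b
(0 rows)
Witness: ('t', 1, 3, 1, 8, 1) appears 1× in E1 but 0× in E2.

no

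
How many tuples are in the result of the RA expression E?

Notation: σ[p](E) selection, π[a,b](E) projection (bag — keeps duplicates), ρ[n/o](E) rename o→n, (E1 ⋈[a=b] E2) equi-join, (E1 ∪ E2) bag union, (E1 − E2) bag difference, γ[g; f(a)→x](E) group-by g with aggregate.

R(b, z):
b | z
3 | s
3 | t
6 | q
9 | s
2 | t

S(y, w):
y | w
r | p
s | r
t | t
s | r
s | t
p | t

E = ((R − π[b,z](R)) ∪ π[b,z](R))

Subexpression sizes:
  R → 5
  R → 5
  π[b,z](R) → 5
  (R − π[b,z](R)) → 0
  R → 5
  π[b,z](R) → 5
  ((R − π[b,z](R)) ∪ π[b,z](R)) → 5

|E| = 5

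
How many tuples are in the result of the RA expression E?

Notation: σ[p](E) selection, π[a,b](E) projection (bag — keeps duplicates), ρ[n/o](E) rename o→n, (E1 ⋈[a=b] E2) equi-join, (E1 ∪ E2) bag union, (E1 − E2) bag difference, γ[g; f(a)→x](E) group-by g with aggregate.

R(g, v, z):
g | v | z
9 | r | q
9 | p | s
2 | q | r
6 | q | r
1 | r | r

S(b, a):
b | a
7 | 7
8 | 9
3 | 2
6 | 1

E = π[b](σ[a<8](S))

Per-node cardinality:
  S → 4
  σ[a<8](S) → 3
  π[b](σ[a<8](S)) → 3

|E| = 3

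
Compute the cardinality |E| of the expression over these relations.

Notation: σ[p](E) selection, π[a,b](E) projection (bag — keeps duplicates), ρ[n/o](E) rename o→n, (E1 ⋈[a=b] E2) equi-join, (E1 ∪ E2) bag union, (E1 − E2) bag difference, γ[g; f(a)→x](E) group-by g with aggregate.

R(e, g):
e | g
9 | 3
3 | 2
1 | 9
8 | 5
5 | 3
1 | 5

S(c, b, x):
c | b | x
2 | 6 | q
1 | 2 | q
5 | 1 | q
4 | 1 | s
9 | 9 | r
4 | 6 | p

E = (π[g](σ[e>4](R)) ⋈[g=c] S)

Subexpression sizes:
  R → 6
  σ[e>4](R) → 3
  π[g](σ[e>4](R)) → 3
  S → 6
  (π[g](σ[e>4](R)) ⋈[g=c] S) → 1

|E| = 1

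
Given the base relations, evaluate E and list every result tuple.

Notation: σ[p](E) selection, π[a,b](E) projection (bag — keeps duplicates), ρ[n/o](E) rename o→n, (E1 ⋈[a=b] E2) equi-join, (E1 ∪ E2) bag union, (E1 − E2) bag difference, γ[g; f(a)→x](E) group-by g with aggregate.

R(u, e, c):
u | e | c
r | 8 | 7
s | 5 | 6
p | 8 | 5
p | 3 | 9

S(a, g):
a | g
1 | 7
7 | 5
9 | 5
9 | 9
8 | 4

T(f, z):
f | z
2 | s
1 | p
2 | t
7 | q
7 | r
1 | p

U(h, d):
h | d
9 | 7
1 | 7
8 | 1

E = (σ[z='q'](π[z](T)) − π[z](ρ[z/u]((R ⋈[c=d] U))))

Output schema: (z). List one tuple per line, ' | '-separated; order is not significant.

Stepwise |·|:
  T → 6
  π[z](T) → 6
  σ[z='q'](π[z](T)) → 1
  R → 4
  U → 3
  (R ⋈[c=d] U) → 2
  ρ[z/u]((R ⋈[c=d] U)) → 2
  π[z](ρ[z/u]((R ⋈[c=d] U))) → 2
  (σ[z='q'](π[z](T)) − π[z](ρ[z/u]((R ⋈[c=d] U)))) → 1

== RESULT ==
z
q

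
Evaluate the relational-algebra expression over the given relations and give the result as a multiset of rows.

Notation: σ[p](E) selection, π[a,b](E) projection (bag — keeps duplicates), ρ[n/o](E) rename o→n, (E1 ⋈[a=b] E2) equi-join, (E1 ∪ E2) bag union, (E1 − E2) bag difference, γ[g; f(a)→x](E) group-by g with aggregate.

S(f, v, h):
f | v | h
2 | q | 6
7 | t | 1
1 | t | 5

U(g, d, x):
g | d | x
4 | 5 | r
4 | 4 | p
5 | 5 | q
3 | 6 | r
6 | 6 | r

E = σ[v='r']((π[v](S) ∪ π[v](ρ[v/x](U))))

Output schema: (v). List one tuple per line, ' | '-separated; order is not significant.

Row counts bottom-up:
  S → 3
  π[v](S) → 3
  U → 5
  ρ[v/x](U) → 5
  π[v](ρ[v/x](U)) → 5
  (π[v](S) ∪ π[v](ρ[v/x](U))) → 8
  σ[v='r']((π[v](S) ∪ π[v](ρ[v/x](U)))) → 3

== RESULT ==
v
r
r
r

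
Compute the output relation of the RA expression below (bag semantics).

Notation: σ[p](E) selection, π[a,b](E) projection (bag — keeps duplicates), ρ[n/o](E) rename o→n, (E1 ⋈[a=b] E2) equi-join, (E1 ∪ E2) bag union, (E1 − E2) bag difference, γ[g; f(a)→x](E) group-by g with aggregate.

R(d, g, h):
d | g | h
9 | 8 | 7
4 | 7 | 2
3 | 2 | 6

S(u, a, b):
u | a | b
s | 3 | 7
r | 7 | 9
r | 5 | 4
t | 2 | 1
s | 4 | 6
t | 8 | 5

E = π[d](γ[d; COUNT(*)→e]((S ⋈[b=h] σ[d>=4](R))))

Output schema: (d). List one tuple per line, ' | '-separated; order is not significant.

Per-node cardinality:
  S → 6
  R → 3
  σ[d>=4](R) → 2
  (S ⋈[b=h] σ[d>=4](R)) → 1
  γ[d; COUNT(*)→e]((S ⋈[b=h] σ[d>=4](R))) → 1
  π[d](γ[d; COUNT(*)→e]((S ⋈[b=h] σ[d>=4](R)))) → 1

== RESULT ==
d
9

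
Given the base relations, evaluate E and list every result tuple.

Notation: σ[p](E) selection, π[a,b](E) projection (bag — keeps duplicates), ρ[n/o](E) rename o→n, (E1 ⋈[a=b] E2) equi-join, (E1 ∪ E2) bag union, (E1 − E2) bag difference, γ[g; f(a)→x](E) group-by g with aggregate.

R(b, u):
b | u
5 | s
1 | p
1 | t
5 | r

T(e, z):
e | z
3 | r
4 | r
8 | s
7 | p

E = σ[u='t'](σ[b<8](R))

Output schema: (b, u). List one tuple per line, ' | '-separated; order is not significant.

Subexpression sizes:
  R → 4
  σ[b<8](R) → 4
  σ[u='t'](σ[b<8](R)) → 1

== RESULT ==
b | u
1 | t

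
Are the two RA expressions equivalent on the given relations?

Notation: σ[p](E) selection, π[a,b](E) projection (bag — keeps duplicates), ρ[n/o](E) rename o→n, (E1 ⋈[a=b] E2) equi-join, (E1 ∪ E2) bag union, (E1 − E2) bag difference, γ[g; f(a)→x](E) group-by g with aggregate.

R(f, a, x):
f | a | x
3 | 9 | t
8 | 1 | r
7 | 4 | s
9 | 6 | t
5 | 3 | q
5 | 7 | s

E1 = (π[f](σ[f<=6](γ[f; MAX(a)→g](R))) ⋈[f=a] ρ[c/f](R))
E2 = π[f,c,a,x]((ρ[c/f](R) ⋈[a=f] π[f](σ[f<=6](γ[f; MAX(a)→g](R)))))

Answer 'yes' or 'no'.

E1 stepwise |·|:
  R → 6
  γ[f; MAX(a)→g](R) → 5
  σ[f<=6](γ[f; MAX(a)→g](R)) → 2
  π[f](σ[f<=6](γ[f; MAX(a)→g](R))) → 2
  R → 6
  ρ[c/f](R) → 6
  (π[f](σ[f<=6](γ[f; MAX(a)→g](R))) ⋈[f=a] ρ[c/f](R)) → 1
E2 stepwise |·|:
  R → 6
  ρ[c/f](R) → 6
  R → 6
  γ[f; MAX(a)→g](R) → 5
  σ[f<=6](γ[f; MAX(a)→g](R)) → 2
  π[f](σ[f<=6](γ[f; MAX(a)→g](R))) → 2
  (ρ[c/f](R) ⋈[a=f] π[f](σ[f<=6](γ[f; MAX(a)→g](R)))) → 1
  π[f,c,a,x]((ρ[c/f](R) ⋈[a=f] π[f](σ[f<=6](γ[f; MAX(a)→g](R))))) → 1

E1 and E2 produce the same multiset:
f | c | a | x
3 | 5 | 3 | q

yes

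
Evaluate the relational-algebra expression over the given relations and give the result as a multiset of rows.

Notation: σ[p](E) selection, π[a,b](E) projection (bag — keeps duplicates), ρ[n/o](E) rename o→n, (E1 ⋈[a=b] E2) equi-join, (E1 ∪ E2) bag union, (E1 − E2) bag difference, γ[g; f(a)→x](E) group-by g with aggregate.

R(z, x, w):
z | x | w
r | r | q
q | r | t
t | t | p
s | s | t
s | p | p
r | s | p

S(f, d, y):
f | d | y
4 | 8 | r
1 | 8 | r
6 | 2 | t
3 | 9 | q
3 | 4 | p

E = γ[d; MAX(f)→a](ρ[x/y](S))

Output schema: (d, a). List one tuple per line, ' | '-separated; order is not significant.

Row counts bottom-up:
  S → 5
  ρ[x/y](S) → 5
  γ[d; MAX(f)→a](ρ[x/y](S)) → 4

== RESULT ==
d | a
2 | 6
4 | 3
8 | 4
9 | 3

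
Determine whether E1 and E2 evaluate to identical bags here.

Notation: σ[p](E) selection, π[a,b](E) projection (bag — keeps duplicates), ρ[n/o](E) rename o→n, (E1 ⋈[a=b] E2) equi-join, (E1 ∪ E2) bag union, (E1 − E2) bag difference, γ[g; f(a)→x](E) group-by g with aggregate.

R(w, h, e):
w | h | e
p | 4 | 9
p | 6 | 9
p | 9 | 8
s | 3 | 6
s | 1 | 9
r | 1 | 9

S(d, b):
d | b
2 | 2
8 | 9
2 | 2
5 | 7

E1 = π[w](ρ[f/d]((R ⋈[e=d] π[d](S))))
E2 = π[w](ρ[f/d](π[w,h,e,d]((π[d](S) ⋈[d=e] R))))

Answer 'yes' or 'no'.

E1 subexpression sizes:
  R → 6
  S → 4
  π[d](S) → 4
  (R ⋈[e=d] π[d](S)) → 1
  ρ[f/d]((R ⋈[e=d] π[d](S))) → 1
  π[w](ρ[f/d]((R ⋈[e=d] π[d](S)))) → 1
E2 subexpression sizes:
  S → 4
  π[d](S) → 4
  R → 6
  (π[d](S) ⋈[d=e] R) → 1
  π[w,h,e,d]((π[d](S) ⋈[d=e] R)) → 1
  ρ[f/d](π[w,h,e,d]((π[d](S) ⋈[d=e] R))) → 1
  π[w](ρ[f/d](π[w,h,e,d]((π[d](S) ⋈[d=e] R)))) → 1

E1 and E2 produce the same multiset:
w
p

yes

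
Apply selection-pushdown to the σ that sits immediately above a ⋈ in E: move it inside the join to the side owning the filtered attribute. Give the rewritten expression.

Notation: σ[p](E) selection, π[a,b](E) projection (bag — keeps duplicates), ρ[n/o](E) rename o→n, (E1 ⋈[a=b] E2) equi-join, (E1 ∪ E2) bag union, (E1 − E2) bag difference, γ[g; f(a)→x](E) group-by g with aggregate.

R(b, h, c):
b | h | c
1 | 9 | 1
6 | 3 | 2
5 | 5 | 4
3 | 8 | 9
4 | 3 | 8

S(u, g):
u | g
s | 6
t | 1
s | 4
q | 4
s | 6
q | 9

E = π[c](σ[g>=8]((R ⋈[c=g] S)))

σ filters on g, owned by the right side.
E' = π[c]((R ⋈[c=g] σ[g>=8](S)))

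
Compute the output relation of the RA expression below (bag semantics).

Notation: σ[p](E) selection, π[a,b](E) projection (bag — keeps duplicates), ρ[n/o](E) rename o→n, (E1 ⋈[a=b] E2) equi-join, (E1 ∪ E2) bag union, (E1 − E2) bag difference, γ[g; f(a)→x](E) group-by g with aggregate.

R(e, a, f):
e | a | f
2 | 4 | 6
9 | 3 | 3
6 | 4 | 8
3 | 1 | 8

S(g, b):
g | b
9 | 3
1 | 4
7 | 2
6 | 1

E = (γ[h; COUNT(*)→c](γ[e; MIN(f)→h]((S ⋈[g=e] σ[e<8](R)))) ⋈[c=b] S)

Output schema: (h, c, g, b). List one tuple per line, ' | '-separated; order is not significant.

Stepwise |·|:
  S → 4
  R → 4
  σ[e<8](R) → 3
  (S ⋈[g=e] σ[e<8](R)) → 1
  γ[e; MIN(f)→h]((S ⋈[g=e] σ[e<8](R))) → 1
  γ[h; COUNT(*)→c](γ[e; MIN(f)→h]((S ⋈[g=e] σ[e<8](R)))) → 1
  S → 4
  (γ[h; COUNT(*)→c](γ[e; MIN(f)→h]((S ⋈[g=e] σ[e<8](R)))) ⋈[c=b] S) → 1

== RESULT ==
h | c | g | b
8 | 1 | 6 | 1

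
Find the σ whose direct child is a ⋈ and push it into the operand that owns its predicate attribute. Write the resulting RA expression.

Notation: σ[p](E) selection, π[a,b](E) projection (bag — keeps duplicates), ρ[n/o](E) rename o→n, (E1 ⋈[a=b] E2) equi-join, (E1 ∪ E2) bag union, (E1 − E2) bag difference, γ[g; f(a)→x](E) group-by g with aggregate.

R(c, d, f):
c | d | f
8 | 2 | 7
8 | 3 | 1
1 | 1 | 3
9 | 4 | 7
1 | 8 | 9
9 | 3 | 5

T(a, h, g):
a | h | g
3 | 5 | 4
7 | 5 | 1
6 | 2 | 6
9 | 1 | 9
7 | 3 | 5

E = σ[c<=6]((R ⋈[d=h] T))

σ filters on c, owned by the left side.
E' = (σ[c<=6](R) ⋈[d=h] T)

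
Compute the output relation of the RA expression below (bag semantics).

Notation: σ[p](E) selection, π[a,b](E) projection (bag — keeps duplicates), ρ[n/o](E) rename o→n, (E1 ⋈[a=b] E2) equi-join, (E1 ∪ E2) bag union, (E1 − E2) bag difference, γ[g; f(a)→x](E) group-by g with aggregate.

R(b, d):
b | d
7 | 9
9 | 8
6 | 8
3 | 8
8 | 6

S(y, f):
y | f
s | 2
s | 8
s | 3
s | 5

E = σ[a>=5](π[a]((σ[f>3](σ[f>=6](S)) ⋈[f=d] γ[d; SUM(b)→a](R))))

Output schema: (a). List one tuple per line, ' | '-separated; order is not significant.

Per-node cardinality:
  S → 4
  σ[f>=6](S) → 1
  σ[f>3](σ[f>=6](S)) → 1
  R → 5
  γ[d; SUM(b)→a](R) → 3
  (σ[f>3](σ[f>=6](S)) ⋈[f=d] γ[d; SUM(b)→a](R)) → 1
  π[a]((σ[f>3](σ[f>=6](S)) ⋈[f=d] γ[d; SUM(b)→a](R))) → 1
  σ[a>=5](π[a]((σ[f>3](σ[f>=6](S)) ⋈[f=d] γ[d; SUM(b)→a](R)))) → 1

== RESULT ==
a
18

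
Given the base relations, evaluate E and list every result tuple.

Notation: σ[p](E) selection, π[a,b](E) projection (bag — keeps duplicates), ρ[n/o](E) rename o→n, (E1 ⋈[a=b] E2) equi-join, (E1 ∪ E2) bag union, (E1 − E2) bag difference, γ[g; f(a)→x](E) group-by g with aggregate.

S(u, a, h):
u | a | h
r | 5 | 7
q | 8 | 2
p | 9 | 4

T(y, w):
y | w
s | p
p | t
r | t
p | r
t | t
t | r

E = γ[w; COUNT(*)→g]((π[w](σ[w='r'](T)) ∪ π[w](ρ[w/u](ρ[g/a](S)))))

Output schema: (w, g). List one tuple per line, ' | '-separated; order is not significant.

Row counts bottom-up:
  T → 6
  σ[w='r'](T) → 2
  π[w](σ[w='r'](T)) → 2
  S → 3
  ρ[g/a](S) → 3
  ρ[w/u](ρ[g/a](S)) → 3
  π[w](ρ[w/u](ρ[g/a](S))) → 3
  (π[w](σ[w='r'](T)) ∪ π[w](ρ[w/u](ρ[g/a](S)))) → 5
  γ[w; COUNT(*)→g]((π[w](σ[w='r'](T)) ∪ π[w](ρ[w/u](ρ[g/a](S))))) → 3

== RESULT ==
w | g
p | 1
q | 1
r | 3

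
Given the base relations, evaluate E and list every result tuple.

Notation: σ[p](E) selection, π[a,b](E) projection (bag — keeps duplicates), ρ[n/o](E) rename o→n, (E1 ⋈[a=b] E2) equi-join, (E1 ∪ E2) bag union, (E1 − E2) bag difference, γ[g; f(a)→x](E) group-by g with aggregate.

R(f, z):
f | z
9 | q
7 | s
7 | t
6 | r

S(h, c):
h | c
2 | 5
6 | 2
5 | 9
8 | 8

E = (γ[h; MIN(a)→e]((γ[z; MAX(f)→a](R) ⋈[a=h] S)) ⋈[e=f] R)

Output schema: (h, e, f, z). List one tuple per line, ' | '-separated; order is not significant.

Row counts bottom-up:
  R → 4
  γ[z; MAX(f)→a](R) → 4
  S → 4
  (γ[z; MAX(f)→a](R) ⋈[a=h] S) → 1
  γ[h; MIN(a)→e]((γ[z; MAX(f)→a](R) ⋈[a=h] S)) → 1
  R → 4
  (γ[h; MIN(a)→e]((γ[z; MAX(f)→a](R) ⋈[a=h] S)) ⋈[e=f] R) → 1

== RESULT ==
h | e | f | z
6 | 6 | 6 | r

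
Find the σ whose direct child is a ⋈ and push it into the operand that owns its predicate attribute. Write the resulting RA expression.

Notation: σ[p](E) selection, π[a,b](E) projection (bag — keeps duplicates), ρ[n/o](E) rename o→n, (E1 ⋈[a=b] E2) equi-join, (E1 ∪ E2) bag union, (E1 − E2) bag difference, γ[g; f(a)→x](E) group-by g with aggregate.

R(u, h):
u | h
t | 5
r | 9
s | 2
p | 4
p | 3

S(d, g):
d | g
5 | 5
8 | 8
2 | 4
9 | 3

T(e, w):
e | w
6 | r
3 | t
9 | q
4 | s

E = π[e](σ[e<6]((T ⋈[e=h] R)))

σ filters on e, owned by the left side.
E' = π[e]((σ[e<6](T) ⋈[e=h] R))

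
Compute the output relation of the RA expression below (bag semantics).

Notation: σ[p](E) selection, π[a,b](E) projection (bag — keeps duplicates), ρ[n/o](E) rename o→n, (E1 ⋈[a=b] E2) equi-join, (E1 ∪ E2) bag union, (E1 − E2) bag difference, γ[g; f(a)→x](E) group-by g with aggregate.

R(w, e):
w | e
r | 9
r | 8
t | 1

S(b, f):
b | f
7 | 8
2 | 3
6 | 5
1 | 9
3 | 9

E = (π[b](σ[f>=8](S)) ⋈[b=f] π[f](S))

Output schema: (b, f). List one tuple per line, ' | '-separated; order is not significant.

Subexpression sizes:
  S → 5
  σ[f>=8](S) → 3
  π[b](σ[f>=8](S)) → 3
  S → 5
  π[f](S) → 5
  (π[b](σ[f>=8](S)) ⋈[b=f] π[f](S)) → 1

== RESULT ==
b | f
3 | 3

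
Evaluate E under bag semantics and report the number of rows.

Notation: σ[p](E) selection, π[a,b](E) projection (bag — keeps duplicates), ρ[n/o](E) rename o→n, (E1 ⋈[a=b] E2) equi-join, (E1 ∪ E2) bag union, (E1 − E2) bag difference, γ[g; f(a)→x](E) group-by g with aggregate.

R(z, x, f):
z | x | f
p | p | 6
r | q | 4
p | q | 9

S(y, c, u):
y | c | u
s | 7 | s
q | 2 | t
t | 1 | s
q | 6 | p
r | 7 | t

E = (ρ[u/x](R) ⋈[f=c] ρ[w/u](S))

Stepwise |·|:
  R → 3
  ρ[u/x](R) → 3
  S → 5
  ρ[w/u](S) → 5
  (ρ[u/x](R) ⋈[f=c] ρ[w/u](S)) → 1

|E| = 1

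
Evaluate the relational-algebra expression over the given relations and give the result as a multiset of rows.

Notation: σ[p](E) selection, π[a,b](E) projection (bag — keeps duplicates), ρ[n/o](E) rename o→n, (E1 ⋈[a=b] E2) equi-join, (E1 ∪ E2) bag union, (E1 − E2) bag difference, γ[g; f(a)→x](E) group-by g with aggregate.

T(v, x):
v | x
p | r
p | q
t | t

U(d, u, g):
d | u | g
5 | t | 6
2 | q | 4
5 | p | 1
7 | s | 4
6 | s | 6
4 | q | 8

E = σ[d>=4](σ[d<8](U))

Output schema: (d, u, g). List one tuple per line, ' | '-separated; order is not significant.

Row counts bottom-up:
  U → 6
  σ[d<8](U) → 6
  σ[d>=4](σ[d<8](U)) → 5

== RESULT ==
d | u | g
4 | q | 8
5 | p | 1
5 | t | 6
6 | s | 6
7 | s | 4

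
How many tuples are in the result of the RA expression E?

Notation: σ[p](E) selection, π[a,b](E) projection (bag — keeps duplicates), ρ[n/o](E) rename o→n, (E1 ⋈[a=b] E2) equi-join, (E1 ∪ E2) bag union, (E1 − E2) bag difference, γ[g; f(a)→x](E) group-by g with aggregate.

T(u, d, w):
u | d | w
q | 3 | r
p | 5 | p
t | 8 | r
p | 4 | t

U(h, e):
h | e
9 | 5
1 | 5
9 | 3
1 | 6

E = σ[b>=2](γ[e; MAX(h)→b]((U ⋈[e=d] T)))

Per-node cardinality:
  U → 4
  T → 4
  (U ⋈[e=d] T) → 3
  γ[e; MAX(h)→b]((U ⋈[e=d] T)) → 2
  σ[b>=2](γ[e; MAX(h)→b]((U ⋈[e=d] T))) → 2

|E| = 2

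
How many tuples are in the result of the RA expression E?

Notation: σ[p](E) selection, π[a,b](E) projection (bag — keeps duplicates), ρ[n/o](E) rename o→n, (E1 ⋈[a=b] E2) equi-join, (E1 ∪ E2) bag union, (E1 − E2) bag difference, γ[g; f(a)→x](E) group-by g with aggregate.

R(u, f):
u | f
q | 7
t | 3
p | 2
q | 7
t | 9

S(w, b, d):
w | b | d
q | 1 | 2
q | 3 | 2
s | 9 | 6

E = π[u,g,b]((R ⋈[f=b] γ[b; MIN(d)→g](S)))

Row counts bottom-up:
  R → 5
  S → 3
  γ[b; MIN(d)→g](S) → 3
  (R ⋈[f=b] γ[b; MIN(d)→g](S)) → 2
  π[u,g,b]((R ⋈[f=b] γ[b; MIN(d)→g](S))) → 2

|E| = 2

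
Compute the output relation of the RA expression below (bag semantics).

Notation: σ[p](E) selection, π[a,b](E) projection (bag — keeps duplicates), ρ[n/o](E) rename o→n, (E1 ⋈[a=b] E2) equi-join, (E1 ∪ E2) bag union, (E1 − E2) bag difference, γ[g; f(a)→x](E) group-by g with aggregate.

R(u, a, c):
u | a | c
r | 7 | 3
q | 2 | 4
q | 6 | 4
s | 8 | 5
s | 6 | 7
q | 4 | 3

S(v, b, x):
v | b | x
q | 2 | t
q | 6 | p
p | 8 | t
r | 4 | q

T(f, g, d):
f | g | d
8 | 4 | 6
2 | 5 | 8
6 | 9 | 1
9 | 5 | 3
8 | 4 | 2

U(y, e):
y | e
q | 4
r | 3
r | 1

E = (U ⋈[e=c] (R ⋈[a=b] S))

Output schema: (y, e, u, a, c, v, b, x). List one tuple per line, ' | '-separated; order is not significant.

Row counts bottom-up:
  U → 3
  R → 6
  S → 4
  (R ⋈[a=b] S) → 5
  (U ⋈[e=c] (R ⋈[a=b] S)) → 3

== RESULT ==
y | e | u | a | c | v | b | x
q | 4 | q | 2 | 4 | q | 2 | t
q | 4 | q | 6 | 4 | q | 6 | p
r | 3 | q | 4 | 3 | r | 4 | q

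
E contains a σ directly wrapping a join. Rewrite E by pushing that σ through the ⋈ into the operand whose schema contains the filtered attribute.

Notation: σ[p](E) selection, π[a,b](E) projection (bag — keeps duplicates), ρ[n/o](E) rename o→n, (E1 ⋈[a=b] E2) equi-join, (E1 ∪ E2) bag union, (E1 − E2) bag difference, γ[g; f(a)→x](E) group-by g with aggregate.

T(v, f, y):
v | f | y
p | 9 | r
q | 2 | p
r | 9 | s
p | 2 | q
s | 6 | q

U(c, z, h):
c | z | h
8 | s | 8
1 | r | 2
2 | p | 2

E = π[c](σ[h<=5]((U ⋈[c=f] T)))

σ filters on h, owned by the left side.
E' = π[c]((σ[h<=5](U) ⋈[c=f] T))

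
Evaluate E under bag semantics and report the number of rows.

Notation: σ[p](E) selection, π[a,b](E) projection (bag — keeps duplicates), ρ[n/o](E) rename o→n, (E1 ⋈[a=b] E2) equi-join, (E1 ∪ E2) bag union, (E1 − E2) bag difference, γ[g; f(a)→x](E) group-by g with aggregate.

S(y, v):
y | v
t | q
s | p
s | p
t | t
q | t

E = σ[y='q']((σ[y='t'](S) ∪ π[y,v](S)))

Row counts bottom-up:
  S → 5
  σ[y='t'](S) → 2
  S → 5
  π[y,v](S) → 5
  (σ[y='t'](S) ∪ π[y,v](S)) → 7
  σ[y='q']((σ[y='t'](S) ∪ π[y,v](S))) → 1

|E| = 1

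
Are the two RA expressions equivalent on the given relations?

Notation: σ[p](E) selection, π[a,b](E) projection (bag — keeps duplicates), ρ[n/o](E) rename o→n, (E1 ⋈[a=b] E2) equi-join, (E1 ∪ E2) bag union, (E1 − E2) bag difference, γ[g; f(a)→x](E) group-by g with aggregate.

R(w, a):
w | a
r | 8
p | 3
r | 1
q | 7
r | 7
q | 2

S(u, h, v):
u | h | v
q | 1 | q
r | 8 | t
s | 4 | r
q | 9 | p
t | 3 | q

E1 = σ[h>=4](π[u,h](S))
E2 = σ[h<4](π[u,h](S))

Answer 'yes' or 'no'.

E1 row counts bottom-up:
  S → 5
  π[u,h](S) → 5
  σ[h>=4](π[u,h](S)) → 3
E2 row counts bottom-up:
  S → 5
  π[u,h](S) → 5
  σ[h<4](π[u,h](S)) → 2

E1 result:
u | h
q | 9
r | 8
s | 4
E2 result:
u | h
q | 1
t | 3
Witness: ('s', 4) appears 1× in E1 but 0× in E2.

no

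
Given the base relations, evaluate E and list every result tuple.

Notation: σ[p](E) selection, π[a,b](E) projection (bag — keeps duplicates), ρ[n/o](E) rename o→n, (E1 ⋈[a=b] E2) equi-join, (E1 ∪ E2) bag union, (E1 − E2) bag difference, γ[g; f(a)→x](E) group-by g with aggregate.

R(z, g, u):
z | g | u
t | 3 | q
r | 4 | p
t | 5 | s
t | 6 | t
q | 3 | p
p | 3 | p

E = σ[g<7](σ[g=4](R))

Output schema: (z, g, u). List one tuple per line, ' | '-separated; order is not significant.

Stepwise |·|:
  R → 6
  σ[g=4](R) → 1
  σ[g<7](σ[g=4](R)) → 1

== RESULT ==
z | g | u
r | 4 | p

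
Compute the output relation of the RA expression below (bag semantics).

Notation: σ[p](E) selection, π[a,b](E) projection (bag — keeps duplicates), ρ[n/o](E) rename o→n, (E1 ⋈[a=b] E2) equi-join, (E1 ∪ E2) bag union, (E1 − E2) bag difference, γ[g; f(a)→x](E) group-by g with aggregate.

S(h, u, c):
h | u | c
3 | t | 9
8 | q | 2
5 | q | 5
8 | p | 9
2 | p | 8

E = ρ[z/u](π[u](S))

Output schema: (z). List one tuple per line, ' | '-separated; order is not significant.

Row counts bottom-up:
  S → 5
  π[u](S) → 5
  ρ[z/u](π[u](S)) → 5

== RESULT ==
z
p
p
q
q
t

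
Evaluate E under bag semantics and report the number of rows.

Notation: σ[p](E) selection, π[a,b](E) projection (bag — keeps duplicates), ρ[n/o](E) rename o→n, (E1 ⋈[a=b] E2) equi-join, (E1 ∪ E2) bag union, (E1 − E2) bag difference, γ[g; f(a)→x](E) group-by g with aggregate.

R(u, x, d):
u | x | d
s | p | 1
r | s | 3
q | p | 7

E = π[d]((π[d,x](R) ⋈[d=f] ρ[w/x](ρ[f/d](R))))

Row counts bottom-up:
  R → 3
  π[d,x](R) → 3
  R → 3
  ρ[f/d](R) → 3
  ρ[w/x](ρ[f/d](R)) → 3
  (π[d,x](R) ⋈[d=f] ρ[w/x](ρ[f/d](R))) → 3
  π[d]((π[d,x](R) ⋈[d=f] ρ[w/x](ρ[f/d](R)))) → 3

|E| = 3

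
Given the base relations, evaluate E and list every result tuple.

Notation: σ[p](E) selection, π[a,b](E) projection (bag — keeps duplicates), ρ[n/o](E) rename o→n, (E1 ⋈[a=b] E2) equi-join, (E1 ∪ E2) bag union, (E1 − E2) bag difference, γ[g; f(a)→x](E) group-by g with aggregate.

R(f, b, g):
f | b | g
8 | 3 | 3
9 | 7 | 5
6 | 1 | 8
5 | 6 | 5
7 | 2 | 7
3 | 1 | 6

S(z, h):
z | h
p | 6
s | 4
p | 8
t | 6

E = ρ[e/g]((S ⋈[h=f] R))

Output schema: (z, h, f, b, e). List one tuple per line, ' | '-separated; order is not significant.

Row counts bottom-up:
  S → 4
  R → 6
  (S ⋈[h=f] R) → 3
  ρ[e/g]((S ⋈[h=f] R)) → 3

== RESULT ==
z | h | f | b | e
p | 6 | 6 | 1 | 8
p | 8 | 8 | 3 | 3
t | 6 | 6 | 1 | 8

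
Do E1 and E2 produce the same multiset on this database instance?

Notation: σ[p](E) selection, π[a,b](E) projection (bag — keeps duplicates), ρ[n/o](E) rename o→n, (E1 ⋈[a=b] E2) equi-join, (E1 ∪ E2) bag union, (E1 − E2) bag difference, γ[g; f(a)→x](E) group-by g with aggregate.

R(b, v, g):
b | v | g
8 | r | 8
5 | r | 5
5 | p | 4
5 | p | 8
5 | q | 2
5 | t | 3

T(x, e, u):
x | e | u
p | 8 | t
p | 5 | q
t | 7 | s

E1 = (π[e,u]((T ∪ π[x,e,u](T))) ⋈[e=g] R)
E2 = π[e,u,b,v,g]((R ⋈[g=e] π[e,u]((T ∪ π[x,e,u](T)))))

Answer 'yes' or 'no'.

E1 stepwise |·|:
  T → 3
  T → 3
  π[x,e,u](T) → 3
  (T ∪ π[x,e,u](T)) → 6
  π[e,u]((T ∪ π[x,e,u](T))) → 6
  R → 6
  (π[e,u]((T ∪ π[x,e,u](T))) ⋈[e=g] R) → 6
E2 stepwise |·|:
  R → 6
  T → 3
  T → 3
  π[x,e,u](T) → 3
  (T ∪ π[x,e,u](T)) → 6
  π[e,u]((T ∪ π[x,e,u](T))) → 6
  (R ⋈[g=e] π[e,u]((T ∪ π[x,e,u](T)))) → 6
  π[e,u,b,v,g]((R ⋈[g=e] π[e,u]((T ∪ π[x,e,u](T))))) → 6

E1 and E2 produce the same multiset:
e | u | b | v | g
5 | q | 5 | r | 5
5 | q | 5 | r | 5
8 | t | 5 | p | 8
8 | t | 5 | p | 8
8 | t | 8 | r | 8
8 | t | 8 | r | 8

yes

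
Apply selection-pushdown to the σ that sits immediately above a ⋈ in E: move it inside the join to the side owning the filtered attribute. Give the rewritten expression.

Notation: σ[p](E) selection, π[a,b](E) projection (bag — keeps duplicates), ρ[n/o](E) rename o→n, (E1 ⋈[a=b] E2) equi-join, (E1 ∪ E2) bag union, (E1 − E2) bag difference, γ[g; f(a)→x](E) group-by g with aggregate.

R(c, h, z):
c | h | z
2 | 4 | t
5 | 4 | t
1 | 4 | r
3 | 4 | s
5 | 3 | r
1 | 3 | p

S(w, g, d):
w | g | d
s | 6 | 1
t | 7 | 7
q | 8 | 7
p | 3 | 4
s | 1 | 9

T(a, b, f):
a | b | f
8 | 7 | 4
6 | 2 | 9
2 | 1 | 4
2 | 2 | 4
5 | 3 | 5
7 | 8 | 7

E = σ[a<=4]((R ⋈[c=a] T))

σ filters on a, owned by the right side.
E' = (R ⋈[c=a] σ[a<=4](T))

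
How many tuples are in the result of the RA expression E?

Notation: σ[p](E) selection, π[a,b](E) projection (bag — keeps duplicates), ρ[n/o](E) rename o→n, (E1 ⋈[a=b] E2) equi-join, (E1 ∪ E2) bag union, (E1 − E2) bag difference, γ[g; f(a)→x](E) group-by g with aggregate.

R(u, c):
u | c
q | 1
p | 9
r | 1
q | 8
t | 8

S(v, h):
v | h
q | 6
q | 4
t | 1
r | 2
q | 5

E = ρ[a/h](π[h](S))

Stepwise |·|:
  S → 5
  π[h](S) → 5
  ρ[a/h](π[h](S)) → 5

|E| = 5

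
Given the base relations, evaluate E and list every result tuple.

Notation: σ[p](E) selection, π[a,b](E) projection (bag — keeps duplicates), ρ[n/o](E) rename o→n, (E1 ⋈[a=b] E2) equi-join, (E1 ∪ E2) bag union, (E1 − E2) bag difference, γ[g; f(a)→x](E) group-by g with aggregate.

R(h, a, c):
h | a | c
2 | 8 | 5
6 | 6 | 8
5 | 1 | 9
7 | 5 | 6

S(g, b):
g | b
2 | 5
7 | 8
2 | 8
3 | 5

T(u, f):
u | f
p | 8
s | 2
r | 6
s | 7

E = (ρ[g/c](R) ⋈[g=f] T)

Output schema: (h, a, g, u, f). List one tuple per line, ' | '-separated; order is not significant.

Row counts bottom-up:
  R → 4
  ρ[g/c](R) → 4
  T → 4
  (ρ[g/c](R) ⋈[g=f] T) → 2

== RESULT ==
h | a | g | u | f
6 | 6 | 8 | p | 8
7 | 5 | 6 | r | 6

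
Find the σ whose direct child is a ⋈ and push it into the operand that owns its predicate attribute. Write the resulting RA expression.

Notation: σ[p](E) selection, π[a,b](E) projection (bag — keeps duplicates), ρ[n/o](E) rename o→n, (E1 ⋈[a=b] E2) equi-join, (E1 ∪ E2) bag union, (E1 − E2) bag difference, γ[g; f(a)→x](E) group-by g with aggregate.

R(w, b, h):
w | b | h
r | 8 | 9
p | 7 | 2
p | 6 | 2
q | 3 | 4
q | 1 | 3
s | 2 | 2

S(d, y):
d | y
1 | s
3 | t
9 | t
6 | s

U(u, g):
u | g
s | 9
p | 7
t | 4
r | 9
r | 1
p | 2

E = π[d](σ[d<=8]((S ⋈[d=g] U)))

σ filters on d, owned by the left side.
E' = π[d]((σ[d<=8](S) ⋈[d=g] U))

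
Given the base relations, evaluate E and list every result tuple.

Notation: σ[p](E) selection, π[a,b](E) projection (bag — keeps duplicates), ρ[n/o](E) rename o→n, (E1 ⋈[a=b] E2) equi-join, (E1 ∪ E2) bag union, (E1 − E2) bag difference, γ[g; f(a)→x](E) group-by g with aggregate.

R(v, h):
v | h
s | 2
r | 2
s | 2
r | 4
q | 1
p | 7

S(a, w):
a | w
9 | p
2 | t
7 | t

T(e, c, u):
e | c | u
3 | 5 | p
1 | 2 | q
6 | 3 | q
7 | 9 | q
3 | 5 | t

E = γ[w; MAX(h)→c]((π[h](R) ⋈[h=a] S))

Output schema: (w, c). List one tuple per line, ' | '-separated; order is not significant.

Row counts bottom-up:
  R → 6
  π[h](R) → 6
  S → 3
  (π[h](R) ⋈[h=a] S) → 4
  γ[w; MAX(h)→c]((π[h](R) ⋈[h=a] S)) → 1

== RESULT ==
w | c
t | 7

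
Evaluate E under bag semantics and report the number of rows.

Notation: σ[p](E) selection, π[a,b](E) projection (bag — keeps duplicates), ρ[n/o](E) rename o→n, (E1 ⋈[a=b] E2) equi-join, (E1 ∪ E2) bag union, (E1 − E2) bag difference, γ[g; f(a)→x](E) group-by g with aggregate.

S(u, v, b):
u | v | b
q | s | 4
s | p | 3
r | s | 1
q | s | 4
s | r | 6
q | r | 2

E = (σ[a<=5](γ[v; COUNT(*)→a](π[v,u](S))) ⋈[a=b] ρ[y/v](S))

Subexpression sizes:
  S → 6
  π[v,u](S) → 6
  γ[v; COUNT(*)→a](π[v,u](S)) → 3
  σ[a<=5](γ[v; COUNT(*)→a](π[v,u](S))) → 3
  S → 6
  ρ[y/v](S) → 6
  (σ[a<=5](γ[v; COUNT(*)→a](π[v,u](S))) ⋈[a=b] ρ[y/v](S)) → 3

|E| = 3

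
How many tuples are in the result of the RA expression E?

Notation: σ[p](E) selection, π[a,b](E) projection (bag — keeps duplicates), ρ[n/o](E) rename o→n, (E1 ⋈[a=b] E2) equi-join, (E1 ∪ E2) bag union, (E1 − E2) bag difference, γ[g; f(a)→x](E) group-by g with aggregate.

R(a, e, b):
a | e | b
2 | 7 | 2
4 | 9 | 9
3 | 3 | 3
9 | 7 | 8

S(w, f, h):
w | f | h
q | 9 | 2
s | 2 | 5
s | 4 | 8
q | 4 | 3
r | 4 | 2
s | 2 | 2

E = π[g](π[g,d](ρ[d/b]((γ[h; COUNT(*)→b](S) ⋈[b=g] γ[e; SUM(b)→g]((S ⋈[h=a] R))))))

Stepwise |·|:
  S → 6
  γ[h; COUNT(*)→b](S) → 4
  S → 6
  R → 4
  (S ⋈[h=a] R) → 4
  γ[e; SUM(b)→g]((S ⋈[h=a] R)) → 2
  (γ[h; COUNT(*)→b](S) ⋈[b=g] γ[e; SUM(b)→g]((S ⋈[h=a] R))) → 1
  ρ[d/b]((γ[h; COUNT(*)→b](S) ⋈[b=g] γ[e; SUM(b)→g]((S ⋈[h=a] R)))) → 1
  π[g,d](ρ[d/b]((γ[h; COUNT(*)→b](S) ⋈[b=g] γ[e; SUM(b)→g]((S ⋈[h=a] R))))) → 1
  π[g](π[g,d](ρ[d/b]((γ[h; COUNT(*)→b](S) ⋈[b=g] γ[e; SUM(b)→g]((S ⋈[h=a] R)))))) → 1

|E| = 1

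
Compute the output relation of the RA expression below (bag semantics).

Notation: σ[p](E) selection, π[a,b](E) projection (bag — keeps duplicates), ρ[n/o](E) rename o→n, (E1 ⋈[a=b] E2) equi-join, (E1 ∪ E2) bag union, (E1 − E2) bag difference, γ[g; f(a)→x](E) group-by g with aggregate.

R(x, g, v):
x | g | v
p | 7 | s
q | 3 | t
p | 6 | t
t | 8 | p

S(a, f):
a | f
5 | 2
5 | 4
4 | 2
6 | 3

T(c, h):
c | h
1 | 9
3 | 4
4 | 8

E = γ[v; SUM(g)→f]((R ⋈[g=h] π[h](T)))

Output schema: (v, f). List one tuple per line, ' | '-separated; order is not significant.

Per-node cardinality:
  R → 4
  T → 3
  π[h](T) → 3
  (R ⋈[g=h] π[h](T)) → 1
  γ[v; SUM(g)→f]((R ⋈[g=h] π[h](T))) → 1

== RESULT ==
v | f
p | 8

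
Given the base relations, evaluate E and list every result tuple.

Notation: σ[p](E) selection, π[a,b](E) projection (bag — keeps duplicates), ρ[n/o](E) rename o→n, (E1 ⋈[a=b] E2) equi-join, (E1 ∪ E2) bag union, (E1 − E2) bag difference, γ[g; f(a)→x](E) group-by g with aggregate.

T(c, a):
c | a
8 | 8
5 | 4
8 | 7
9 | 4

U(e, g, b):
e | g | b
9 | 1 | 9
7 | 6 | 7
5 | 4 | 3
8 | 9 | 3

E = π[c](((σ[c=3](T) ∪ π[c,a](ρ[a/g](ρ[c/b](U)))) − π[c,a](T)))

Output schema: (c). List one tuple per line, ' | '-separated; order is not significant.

Per-node cardinality:
  T → 4
  σ[c=3](T) → 0
  U → 4
  ρ[c/b](U) → 4
  ρ[a/g](ρ[c/b](U)) → 4
  π[c,a](ρ[a/g](ρ[c/b](U))) → 4
  (σ[c=3](T) ∪ π[c,a](ρ[a/g](ρ[c/b](U)))) → 4
  T → 4
  π[c,a](T) → 4
  ((σ[c=3](T) ∪ π[c,a](ρ[a/g](ρ[c/b](U)))) − π[c,a](T)) → 4
  π[c](((σ[c=3](T) ∪ π[c,a](ρ[a/g](ρ[c/b](U)))) − π[c,a](T))) → 4

== RESULT ==
c
3
3
7
9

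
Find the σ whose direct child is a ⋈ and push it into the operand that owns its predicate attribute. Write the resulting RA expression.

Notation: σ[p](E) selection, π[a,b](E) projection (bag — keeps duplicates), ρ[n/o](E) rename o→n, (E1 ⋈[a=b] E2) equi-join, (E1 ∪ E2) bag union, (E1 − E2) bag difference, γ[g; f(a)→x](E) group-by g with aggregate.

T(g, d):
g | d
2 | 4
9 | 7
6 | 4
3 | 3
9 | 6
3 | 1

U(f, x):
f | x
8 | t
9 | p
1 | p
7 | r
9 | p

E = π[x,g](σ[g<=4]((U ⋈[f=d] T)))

σ filters on g, owned by the right side.
E' = π[x,g]((U ⋈[f=d] σ[g<=4](T)))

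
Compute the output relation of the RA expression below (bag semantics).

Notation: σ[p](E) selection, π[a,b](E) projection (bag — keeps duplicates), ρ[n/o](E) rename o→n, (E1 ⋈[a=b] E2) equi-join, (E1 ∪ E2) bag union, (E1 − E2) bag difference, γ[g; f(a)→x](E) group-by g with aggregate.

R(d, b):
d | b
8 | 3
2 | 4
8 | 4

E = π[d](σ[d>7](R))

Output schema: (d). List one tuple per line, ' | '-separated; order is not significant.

Stepwise |·|:
  R → 3
  σ[d>7](R) → 2
  π[d](σ[d>7](R)) → 2

== RESULT ==
d
8
8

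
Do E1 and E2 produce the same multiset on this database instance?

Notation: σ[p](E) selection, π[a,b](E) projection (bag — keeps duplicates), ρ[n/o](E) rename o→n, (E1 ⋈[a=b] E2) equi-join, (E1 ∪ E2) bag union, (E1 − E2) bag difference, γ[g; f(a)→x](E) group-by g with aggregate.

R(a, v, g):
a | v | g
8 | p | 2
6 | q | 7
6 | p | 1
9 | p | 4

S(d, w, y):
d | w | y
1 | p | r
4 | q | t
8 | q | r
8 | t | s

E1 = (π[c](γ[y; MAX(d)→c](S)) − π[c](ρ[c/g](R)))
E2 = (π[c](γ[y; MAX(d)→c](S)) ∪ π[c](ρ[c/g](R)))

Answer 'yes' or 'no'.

E1 stepwise |·|:
  S → 4
  γ[y; MAX(d)→c](S) → 3
  π[c](γ[y; MAX(d)→c](S)) → 3
  R → 4
  ρ[c/g](R) → 4
  π[c](ρ[c/g](R)) → 4
  (π[c](γ[y; MAX(d)→c](S)) − π[c](ρ[c/g](R))) → 2
E2 stepwise |·|:
  S → 4
  γ[y; MAX(d)→c](S) → 3
  π[c](γ[y; MAX(d)→c](S)) → 3
  R → 4
  ρ[c/g](R) → 4
  π[c](ρ[c/g](R)) → 4
  (π[c](γ[y; MAX(d)→c](S)) ∪ π[c](ρ[c/g](R))) → 7

E1 result:
c
8
8
E2 result:
c
1
2
4
4
7
8
8
Witness: (1,) appears 0× in E1 but 1× in E2.

no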